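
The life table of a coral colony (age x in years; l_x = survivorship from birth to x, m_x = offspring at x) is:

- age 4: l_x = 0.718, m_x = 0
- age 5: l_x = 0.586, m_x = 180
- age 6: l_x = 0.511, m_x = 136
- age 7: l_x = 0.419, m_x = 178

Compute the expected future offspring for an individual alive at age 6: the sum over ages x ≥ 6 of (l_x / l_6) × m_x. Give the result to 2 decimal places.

281.95

l_6 = 0.511. Conditional survival from age 6 to x is l_x / l_6.
  x=6: (0.511/0.511) × 136 = 136.0000
  x=7: (0.419/0.511) × 178 = 145.9530
Sum = 136.0000 + 145.9530 = 281.9530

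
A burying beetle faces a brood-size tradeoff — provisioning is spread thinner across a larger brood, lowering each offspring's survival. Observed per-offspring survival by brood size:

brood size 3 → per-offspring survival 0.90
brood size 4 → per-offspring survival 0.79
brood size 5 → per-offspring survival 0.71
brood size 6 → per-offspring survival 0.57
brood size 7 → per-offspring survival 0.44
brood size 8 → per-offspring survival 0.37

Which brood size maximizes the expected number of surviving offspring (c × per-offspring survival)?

Expected surviving offspring = c × s(c):
  c=3: 3 × 0.90 = 2.700
  c=4: 4 × 0.79 = 3.160
  c=5: 5 × 0.71 = 3.550
  c=6: 6 × 0.57 = 3.420
  c=7: 7 × 0.44 = 3.080
  c=8: 8 × 0.37 = 2.960
Maximum at c = 5 (3.550 surviving offspring).

5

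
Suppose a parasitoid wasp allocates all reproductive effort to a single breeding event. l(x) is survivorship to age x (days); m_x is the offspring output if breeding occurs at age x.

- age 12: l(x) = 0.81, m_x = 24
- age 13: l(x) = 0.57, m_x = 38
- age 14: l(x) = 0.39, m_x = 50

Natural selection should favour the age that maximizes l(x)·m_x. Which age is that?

Expected offspring if breeding at age x = l(x) × m_x:
  age 12: 0.81 × 24 = 19.440
  age 13: 0.57 × 38 = 21.660
  age 14: 0.39 × 50 = 19.500
Maximum at age 13 (21.660).

13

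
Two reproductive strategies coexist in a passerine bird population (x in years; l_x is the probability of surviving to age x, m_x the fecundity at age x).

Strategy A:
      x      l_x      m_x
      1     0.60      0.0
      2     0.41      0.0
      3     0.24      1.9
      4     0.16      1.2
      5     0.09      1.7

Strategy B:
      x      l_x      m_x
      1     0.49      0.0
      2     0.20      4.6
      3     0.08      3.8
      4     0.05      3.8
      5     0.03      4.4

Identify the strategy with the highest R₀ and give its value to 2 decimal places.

Strategy A: R₀ = 0.60×0.0 + 0.41×0.0 + 0.24×1.9 + 0.16×1.2 + 0.09×1.7 = 0.8010
Strategy B: R₀ = 0.49×0.0 + 0.20×4.6 + 0.08×3.8 + 0.05×3.8 + 0.03×4.4 = 1.5460
Highest R₀: strategy B with 1.5460.

1.55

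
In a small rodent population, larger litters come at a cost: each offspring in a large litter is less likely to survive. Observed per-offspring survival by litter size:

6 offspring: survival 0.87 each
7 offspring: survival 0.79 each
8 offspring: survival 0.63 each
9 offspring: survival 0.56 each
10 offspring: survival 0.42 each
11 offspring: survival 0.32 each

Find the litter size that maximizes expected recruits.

Expected recruits = c × s(c):
  c=6: 6 × 0.87 = 5.220
  c=7: 7 × 0.79 = 5.530
  c=8: 8 × 0.63 = 5.040
  c=9: 9 × 0.56 = 5.040
  c=10: 10 × 0.42 = 4.200
  c=11: 11 × 0.32 = 3.520
Maximum at c = 7 (5.530 recruits).

7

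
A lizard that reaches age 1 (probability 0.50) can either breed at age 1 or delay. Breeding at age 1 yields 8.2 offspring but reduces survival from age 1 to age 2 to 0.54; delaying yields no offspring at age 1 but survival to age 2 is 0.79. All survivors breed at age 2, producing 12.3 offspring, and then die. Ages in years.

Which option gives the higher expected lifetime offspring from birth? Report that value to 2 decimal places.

7.42

breed at age 1: R₀ = 0.50 × (8.2 + 0.54 × 12.3) = 0.50 × 14.8420 = 7.4210
delay to age 2: R₀ = 0.50 × (0.79 × 12.3) = 0.50 × 9.7170 = 4.8585
Higher: breed at age 1 (7.4210).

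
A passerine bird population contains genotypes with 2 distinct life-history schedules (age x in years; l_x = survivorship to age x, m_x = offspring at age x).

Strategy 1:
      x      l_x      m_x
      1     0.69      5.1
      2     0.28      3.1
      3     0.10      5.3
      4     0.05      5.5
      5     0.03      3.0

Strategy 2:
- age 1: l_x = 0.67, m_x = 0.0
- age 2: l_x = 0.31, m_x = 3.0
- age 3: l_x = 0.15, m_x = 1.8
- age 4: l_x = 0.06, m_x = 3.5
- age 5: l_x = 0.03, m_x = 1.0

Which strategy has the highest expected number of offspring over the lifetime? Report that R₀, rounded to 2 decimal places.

5.28

Strategy 1: R₀ = 0.69×5.1 + 0.28×3.1 + 0.10×5.3 + 0.05×5.5 + 0.03×3.0 = 5.2820
Strategy 2: R₀ = 0.67×0.0 + 0.31×3.0 + 0.15×1.8 + 0.06×3.5 + 0.03×1.0 = 1.4400
Highest R₀: strategy 1 with 5.2820.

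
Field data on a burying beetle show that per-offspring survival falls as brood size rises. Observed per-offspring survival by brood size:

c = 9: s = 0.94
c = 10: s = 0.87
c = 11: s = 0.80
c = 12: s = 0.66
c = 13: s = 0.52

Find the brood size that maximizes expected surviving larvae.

11

Expected surviving larvae = c × s(c):
  c=9: 9 × 0.94 = 8.460
  c=10: 10 × 0.87 = 8.700
  c=11: 11 × 0.80 = 8.800
  c=12: 12 × 0.66 = 7.920
  c=13: 13 × 0.52 = 6.760
Maximum at c = 11 (8.800 surviving larvae).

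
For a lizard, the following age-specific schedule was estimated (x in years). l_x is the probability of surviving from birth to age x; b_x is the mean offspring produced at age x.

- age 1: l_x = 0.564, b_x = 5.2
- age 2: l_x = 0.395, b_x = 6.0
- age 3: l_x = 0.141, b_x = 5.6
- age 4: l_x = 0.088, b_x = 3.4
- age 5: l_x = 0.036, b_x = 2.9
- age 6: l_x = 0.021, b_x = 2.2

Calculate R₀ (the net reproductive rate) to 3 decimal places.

R₀ = Σ l_x b_x:
  age 1: 0.564 × 5.2 = 2.9328
  age 2: 0.395 × 6.0 = 2.3700
  age 3: 0.141 × 5.6 = 0.7896
  age 4: 0.088 × 3.4 = 0.2992
  age 5: 0.036 × 2.9 = 0.1044
  age 6: 0.021 × 2.2 = 0.0462
R₀ = 2.9328 + 2.3700 + 0.7896 + 0.2992 + 0.1044 + 0.0462 = 6.5422

6.542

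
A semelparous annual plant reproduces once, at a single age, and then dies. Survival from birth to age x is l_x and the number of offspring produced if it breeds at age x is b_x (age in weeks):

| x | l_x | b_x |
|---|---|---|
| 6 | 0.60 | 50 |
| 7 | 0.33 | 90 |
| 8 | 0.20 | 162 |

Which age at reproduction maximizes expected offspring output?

Expected offspring if breeding at age x = l_x × b_x:
  age 6: 0.60 × 50 = 30.000
  age 7: 0.33 × 90 = 29.700
  age 8: 0.20 × 162 = 32.400
Maximum at age 8 (32.400).

8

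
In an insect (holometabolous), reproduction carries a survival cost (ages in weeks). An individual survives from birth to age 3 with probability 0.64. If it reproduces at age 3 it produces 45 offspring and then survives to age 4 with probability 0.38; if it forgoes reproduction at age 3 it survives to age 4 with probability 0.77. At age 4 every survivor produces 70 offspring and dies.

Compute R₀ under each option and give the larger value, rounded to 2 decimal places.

breed at age 3: R₀ = 0.64 × (45 + 0.38 × 70) = 0.64 × 71.6000 = 45.8240
delay to age 4: R₀ = 0.64 × (0.77 × 70) = 0.64 × 53.9000 = 34.4960
Higher: breed at age 3 (45.8240).

45.82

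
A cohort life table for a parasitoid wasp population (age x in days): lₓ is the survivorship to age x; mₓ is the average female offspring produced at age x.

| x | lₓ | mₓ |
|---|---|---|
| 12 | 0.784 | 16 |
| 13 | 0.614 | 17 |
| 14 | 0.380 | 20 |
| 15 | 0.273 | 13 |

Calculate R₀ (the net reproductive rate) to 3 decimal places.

34.131

R₀ = Σ lₓ mₓ:
  age 12: 0.784 × 16 = 12.5440
  age 13: 0.614 × 17 = 10.4380
  age 14: 0.380 × 20 = 7.6000
  age 15: 0.273 × 13 = 3.5490
R₀ = 12.5440 + 10.4380 + 7.6000 + 3.5490 = 34.1310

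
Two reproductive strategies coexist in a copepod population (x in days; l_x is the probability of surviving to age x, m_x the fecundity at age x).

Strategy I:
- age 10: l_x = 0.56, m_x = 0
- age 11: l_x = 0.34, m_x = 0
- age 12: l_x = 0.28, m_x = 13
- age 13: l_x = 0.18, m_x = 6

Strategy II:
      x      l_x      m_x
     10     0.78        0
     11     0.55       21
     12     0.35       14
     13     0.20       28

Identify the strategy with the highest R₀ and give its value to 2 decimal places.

22.05

Strategy I: R₀ = 0.56×0 + 0.34×0 + 0.28×13 + 0.18×6 = 4.7200
Strategy II: R₀ = 0.78×0 + 0.55×21 + 0.35×14 + 0.20×28 = 22.0500
Highest R₀: strategy II with 22.0500.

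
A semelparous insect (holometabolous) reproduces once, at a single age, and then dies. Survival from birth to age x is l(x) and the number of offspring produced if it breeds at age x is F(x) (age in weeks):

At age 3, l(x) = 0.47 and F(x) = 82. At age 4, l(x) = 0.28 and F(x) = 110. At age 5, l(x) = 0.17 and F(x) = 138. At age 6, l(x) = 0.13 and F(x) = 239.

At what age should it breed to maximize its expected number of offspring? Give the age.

3

Expected offspring if breeding at age x = l(x) × F(x):
  age 3: 0.47 × 82 = 38.540
  age 4: 0.28 × 110 = 30.800
  age 5: 0.17 × 138 = 23.460
  age 6: 0.13 × 239 = 31.070
Maximum at age 3 (38.540).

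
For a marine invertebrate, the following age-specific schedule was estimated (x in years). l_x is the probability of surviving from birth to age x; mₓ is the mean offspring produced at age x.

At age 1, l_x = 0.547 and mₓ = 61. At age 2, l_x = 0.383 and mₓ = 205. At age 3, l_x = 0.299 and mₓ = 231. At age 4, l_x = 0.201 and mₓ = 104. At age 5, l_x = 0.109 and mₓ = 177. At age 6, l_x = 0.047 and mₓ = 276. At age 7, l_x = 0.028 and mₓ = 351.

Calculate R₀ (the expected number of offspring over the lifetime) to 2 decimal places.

R₀ = Σ l_x mₓ:
  age 1: 0.547 × 61 = 33.3670
  age 2: 0.383 × 205 = 78.5150
  age 3: 0.299 × 231 = 69.0690
  age 4: 0.201 × 104 = 20.9040
  age 5: 0.109 × 177 = 19.2930
  age 6: 0.047 × 276 = 12.9720
  age 7: 0.028 × 351 = 9.8280
R₀ = 33.3670 + 78.5150 + 69.0690 + 20.9040 + 19.2930 + 12.9720 + 9.8280 = 243.9480

243.95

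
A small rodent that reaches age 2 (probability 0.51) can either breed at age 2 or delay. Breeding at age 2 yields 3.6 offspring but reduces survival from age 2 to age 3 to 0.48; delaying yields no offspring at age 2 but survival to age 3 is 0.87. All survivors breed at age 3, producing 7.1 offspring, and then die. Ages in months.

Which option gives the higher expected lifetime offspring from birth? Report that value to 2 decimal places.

3.57

breed at age 2: R₀ = 0.51 × (3.6 + 0.48 × 7.1) = 0.51 × 7.0080 = 3.5741
delay to age 3: R₀ = 0.51 × (0.87 × 7.1) = 0.51 × 6.1770 = 3.1503
Higher: breed at age 2 (3.5741).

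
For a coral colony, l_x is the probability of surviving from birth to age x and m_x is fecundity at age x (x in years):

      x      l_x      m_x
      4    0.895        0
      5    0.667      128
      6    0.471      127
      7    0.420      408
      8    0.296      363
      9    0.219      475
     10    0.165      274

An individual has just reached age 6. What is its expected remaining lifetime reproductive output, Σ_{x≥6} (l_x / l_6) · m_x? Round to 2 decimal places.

1035.80

l_6 = 0.471. Conditional survival from age 6 to x is l_x / l_6.
  x=6: (0.471/0.471) × 127 = 127.0000
  x=7: (0.420/0.471) × 408 = 363.8217
  x=8: (0.296/0.471) × 363 = 228.1274
  x=9: (0.219/0.471) × 475 = 220.8599
  x=10: (0.165/0.471) × 274 = 95.9873
Sum = 127.0000 + 363.8217 + 228.1274 + 220.8599 + 95.9873 = 1035.7962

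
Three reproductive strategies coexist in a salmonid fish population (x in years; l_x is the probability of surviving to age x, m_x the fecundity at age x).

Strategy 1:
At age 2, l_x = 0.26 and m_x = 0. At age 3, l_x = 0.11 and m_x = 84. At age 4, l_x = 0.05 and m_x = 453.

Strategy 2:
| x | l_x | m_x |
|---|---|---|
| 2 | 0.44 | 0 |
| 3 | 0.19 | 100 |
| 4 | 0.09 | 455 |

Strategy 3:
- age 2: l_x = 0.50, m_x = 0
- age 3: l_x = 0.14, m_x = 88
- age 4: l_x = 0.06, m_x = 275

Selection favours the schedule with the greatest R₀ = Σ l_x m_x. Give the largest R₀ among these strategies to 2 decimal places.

Strategy 1: R₀ = 0.26×0 + 0.11×84 + 0.05×453 = 31.8900
Strategy 2: R₀ = 0.44×0 + 0.19×100 + 0.09×455 = 59.9500
Strategy 3: R₀ = 0.50×0 + 0.14×88 + 0.06×275 = 28.8200
Highest R₀: strategy 2 with 59.9500.

59.95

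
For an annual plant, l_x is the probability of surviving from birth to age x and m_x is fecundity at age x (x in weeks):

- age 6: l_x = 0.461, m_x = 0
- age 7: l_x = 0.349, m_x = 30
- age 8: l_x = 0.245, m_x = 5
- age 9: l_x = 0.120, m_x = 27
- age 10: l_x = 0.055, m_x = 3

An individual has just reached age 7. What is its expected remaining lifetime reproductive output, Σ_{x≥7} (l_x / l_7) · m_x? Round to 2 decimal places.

l_7 = 0.349. Conditional survival from age 7 to x is l_x / l_7.
  x=7: (0.349/0.349) × 30 = 30.0000
  x=8: (0.245/0.349) × 5 = 3.5100
  x=9: (0.120/0.349) × 27 = 9.2837
  x=10: (0.055/0.349) × 3 = 0.4728
Sum = 30.0000 + 3.5100 + 9.2837 + 0.4728 = 43.2665

43.27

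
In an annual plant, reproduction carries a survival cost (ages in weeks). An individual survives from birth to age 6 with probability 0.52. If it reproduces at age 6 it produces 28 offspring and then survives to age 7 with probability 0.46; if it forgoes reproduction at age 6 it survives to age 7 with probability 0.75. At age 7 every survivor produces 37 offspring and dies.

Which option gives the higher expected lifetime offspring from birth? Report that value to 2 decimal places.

breed at age 6: R₀ = 0.52 × (28 + 0.46 × 37) = 0.52 × 45.0200 = 23.4104
delay to age 7: R₀ = 0.52 × (0.75 × 37) = 0.52 × 27.7500 = 14.4300
Higher: breed at age 6 (23.4104).

23.41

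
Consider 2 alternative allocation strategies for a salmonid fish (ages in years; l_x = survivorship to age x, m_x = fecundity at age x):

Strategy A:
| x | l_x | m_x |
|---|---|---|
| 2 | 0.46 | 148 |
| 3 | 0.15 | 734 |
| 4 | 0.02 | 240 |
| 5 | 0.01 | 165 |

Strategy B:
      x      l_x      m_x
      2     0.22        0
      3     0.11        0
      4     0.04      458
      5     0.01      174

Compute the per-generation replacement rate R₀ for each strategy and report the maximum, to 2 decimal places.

Strategy A: R₀ = 0.46×148 + 0.15×734 + 0.02×240 + 0.01×165 = 184.6300
Strategy B: R₀ = 0.22×0 + 0.11×0 + 0.04×458 + 0.01×174 = 20.0600
Highest R₀: strategy A with 184.6300.

184.63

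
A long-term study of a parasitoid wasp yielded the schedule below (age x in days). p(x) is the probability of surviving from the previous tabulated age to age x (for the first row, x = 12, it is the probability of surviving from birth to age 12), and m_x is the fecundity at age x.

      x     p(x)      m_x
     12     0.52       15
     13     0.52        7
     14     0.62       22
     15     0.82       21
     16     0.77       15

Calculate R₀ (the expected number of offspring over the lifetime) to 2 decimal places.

17.86

Survivorship from birth: l_x = p_12·p_13·…·p_x.
  l_12 = 0.52000
  l_13 = 0.27040
  l_14 = 0.16765
  l_15 = 0.13747
  l_16 = 0.10585
R₀ = Σ l_x m_x:
  age 12: 0.52000 × 15 = 7.8000
  age 13: 0.27040 × 7 = 1.8928
  age 14: 0.16765 × 22 = 3.6883
  age 15: 0.13747 × 21 = 2.8869
  age 16: 0.10585 × 15 = 1.5877
R₀ = 7.8000 + 1.8928 + 3.6883 + 2.8869 + 1.5877 = 17.8557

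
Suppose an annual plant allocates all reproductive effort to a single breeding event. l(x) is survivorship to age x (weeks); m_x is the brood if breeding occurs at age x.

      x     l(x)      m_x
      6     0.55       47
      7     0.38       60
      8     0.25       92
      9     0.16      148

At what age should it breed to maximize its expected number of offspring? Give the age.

Expected offspring if breeding at age x = l(x) × m_x:
  age 6: 0.55 × 47 = 25.850
  age 7: 0.38 × 60 = 22.800
  age 8: 0.25 × 92 = 23.000
  age 9: 0.16 × 148 = 23.680
Maximum at age 6 (25.850).

6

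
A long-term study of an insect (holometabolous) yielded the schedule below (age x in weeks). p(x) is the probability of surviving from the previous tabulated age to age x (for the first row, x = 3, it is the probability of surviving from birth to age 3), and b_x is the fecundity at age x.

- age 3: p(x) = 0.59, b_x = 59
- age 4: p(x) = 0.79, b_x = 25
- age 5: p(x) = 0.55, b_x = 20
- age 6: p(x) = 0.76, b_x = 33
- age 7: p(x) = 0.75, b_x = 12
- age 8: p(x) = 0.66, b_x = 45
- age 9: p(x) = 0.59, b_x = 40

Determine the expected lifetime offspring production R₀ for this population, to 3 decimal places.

66.388

Survivorship from birth: l_x = p_3·p_4·…·p_x.
  l_3 = 0.59000
  l_4 = 0.46610
  l_5 = 0.25636
  l_6 = 0.19483
  l_7 = 0.14612
  l_8 = 0.09644
  l_9 = 0.05690
R₀ = Σ l_x b_x:
  age 3: 0.59000 × 59 = 34.8100
  age 4: 0.46610 × 25 = 11.6525
  age 5: 0.25636 × 20 = 5.1272
  age 6: 0.19483 × 33 = 6.4294
  age 7: 0.14612 × 12 = 1.7534
  age 8: 0.09644 × 45 = 4.3398
  age 9: 0.05690 × 40 = 2.2760
R₀ = 34.8100 + 11.6525 + 5.1272 + 6.4294 + 1.7534 + 4.3398 + 2.2760 = 66.3883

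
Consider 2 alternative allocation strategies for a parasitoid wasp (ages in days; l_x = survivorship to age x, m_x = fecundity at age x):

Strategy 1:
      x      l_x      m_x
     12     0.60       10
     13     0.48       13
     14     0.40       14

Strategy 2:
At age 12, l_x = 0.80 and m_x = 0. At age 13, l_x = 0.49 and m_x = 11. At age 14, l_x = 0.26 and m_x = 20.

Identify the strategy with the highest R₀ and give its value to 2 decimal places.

17.84

Strategy 1: R₀ = 0.60×10 + 0.48×13 + 0.40×14 = 17.8400
Strategy 2: R₀ = 0.80×0 + 0.49×11 + 0.26×20 = 10.5900
Highest R₀: strategy 1 with 17.8400.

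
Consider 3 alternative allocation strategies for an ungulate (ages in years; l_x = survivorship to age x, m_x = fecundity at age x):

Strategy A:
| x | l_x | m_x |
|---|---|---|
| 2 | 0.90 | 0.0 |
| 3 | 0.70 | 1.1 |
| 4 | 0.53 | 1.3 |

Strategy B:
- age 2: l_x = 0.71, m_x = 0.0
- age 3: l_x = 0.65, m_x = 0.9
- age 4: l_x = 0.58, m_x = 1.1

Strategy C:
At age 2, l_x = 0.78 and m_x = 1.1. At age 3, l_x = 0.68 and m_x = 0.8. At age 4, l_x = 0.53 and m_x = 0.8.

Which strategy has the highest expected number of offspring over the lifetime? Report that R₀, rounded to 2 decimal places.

Strategy A: R₀ = 0.90×0.0 + 0.70×1.1 + 0.53×1.3 = 1.4590
Strategy B: R₀ = 0.71×0.0 + 0.65×0.9 + 0.58×1.1 = 1.2230
Strategy C: R₀ = 0.78×1.1 + 0.68×0.8 + 0.53×0.8 = 1.8260
Highest R₀: strategy C with 1.8260.

1.83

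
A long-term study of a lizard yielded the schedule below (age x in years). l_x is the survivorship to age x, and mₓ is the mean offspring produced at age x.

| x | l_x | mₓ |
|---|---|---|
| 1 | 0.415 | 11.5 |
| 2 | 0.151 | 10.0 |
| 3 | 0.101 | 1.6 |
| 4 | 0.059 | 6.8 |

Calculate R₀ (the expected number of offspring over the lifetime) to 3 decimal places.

R₀ = Σ l_x mₓ:
  age 1: 0.415 × 11.5 = 4.7725
  age 2: 0.151 × 10.0 = 1.5100
  age 3: 0.101 × 1.6 = 0.1616
  age 4: 0.059 × 6.8 = 0.4012
R₀ = 4.7725 + 1.5100 + 0.1616 + 0.4012 = 6.8453

6.845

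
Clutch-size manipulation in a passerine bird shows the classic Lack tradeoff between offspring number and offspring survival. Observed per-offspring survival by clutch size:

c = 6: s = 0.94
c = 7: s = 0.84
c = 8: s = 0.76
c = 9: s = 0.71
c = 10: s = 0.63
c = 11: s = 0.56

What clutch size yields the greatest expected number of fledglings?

Expected fledglings = c × s(c):
  c=6: 6 × 0.94 = 5.640
  c=7: 7 × 0.84 = 5.880
  c=8: 8 × 0.76 = 6.080
  c=9: 9 × 0.71 = 6.390
  c=10: 10 × 0.63 = 6.300
  c=11: 11 × 0.56 = 6.160
Maximum at c = 9 (6.390 fledglings).

9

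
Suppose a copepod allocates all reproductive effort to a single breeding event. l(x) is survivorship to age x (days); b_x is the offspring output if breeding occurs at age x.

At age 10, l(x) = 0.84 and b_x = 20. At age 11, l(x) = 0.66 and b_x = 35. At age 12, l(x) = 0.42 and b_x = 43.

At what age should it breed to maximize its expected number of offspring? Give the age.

11

Expected offspring if breeding at age x = l(x) × b_x:
  age 10: 0.84 × 20 = 16.800
  age 11: 0.66 × 35 = 23.100
  age 12: 0.42 × 43 = 18.060
Maximum at age 11 (23.100).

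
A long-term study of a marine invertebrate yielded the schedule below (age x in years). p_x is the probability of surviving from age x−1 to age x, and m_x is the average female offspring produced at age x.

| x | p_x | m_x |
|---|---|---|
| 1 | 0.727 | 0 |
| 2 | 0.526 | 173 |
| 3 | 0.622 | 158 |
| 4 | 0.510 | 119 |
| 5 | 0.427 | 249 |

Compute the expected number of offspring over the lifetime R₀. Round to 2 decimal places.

Survivorship from birth: l_x = p_1·p_2·…·p_x.
  l_1 = 0.72700
  l_2 = 0.38240
  l_3 = 0.23785
  l_4 = 0.12131
  l_5 = 0.05180
R₀ = Σ l_x m_x:
  age 1: 0.72700 × 0 = 0.0000
  age 2: 0.38240 × 173 = 66.1552
  age 3: 0.23785 × 158 = 37.5803
  age 4: 0.12131 × 119 = 14.4359
  age 5: 0.05180 × 249 = 12.8982
R₀ = 0.0000 + 66.1552 + 37.5803 + 14.4359 + 12.8982 = 131.0696

131.07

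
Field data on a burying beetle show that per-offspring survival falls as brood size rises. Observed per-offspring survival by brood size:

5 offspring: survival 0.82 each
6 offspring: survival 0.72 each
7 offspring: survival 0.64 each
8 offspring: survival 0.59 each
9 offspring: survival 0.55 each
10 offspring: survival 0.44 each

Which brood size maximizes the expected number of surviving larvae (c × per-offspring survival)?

Expected surviving larvae = c × s(c):
  c=5: 5 × 0.82 = 4.100
  c=6: 6 × 0.72 = 4.320
  c=7: 7 × 0.64 = 4.480
  c=8: 8 × 0.59 = 4.720
  c=9: 9 × 0.55 = 4.950
  c=10: 10 × 0.44 = 4.400
Maximum at c = 9 (4.950 surviving larvae).

9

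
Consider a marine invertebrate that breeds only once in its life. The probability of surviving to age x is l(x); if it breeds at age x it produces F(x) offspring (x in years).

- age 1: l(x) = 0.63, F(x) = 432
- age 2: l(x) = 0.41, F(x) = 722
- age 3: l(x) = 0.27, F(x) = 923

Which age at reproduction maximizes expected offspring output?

2

Expected offspring if breeding at age x = l(x) × F(x):
  age 1: 0.63 × 432 = 272.160
  age 2: 0.41 × 722 = 296.020
  age 3: 0.27 × 923 = 249.210
Maximum at age 2 (296.020).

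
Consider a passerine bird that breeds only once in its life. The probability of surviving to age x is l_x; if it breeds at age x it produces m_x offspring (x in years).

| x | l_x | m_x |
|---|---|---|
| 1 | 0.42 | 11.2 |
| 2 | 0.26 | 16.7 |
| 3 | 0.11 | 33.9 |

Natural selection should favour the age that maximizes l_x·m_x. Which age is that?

Expected offspring if breeding at age x = l_x × m_x:
  age 1: 0.42 × 11.2 = 4.704
  age 2: 0.26 × 16.7 = 4.342
  age 3: 0.11 × 33.9 = 3.729
Maximum at age 1 (4.704).

1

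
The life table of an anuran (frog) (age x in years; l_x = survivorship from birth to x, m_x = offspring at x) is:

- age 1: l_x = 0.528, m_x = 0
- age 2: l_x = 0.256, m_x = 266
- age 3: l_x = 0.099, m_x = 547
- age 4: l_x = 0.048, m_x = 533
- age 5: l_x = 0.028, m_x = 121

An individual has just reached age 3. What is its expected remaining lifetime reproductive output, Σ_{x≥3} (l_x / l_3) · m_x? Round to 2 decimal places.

839.65

l_3 = 0.099. Conditional survival from age 3 to x is l_x / l_3.
  x=3: (0.099/0.099) × 547 = 547.0000
  x=4: (0.048/0.099) × 533 = 258.4242
  x=5: (0.028/0.099) × 121 = 34.2222
Sum = 547.0000 + 258.4242 + 34.2222 = 839.6465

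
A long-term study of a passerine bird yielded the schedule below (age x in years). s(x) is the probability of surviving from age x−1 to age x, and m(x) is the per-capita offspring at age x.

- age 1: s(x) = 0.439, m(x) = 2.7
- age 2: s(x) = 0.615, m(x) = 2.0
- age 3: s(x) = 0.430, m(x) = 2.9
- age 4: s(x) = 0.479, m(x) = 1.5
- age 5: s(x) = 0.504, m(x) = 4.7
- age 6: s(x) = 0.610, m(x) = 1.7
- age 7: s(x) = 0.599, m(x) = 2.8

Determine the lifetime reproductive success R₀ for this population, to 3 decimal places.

Survivorship from birth: l_x = s_1·s_2·…·s_x.
  l_1 = 0.43900
  l_2 = 0.26998
  l_3 = 0.11609
  l_4 = 0.05561
  l_5 = 0.02803
  l_6 = 0.01710
  l_7 = 0.01024
R₀ = Σ l_x m(x):
  age 1: 0.43900 × 2.7 = 1.1853
  age 2: 0.26998 × 2.0 = 0.5400
  age 3: 0.11609 × 2.9 = 0.3367
  age 4: 0.05561 × 1.5 = 0.0834
  age 5: 0.02803 × 4.7 = 0.1317
  age 6: 0.01710 × 1.7 = 0.0291
  age 7: 0.01024 × 2.8 = 0.0287
R₀ = 1.1853 + 0.5400 + 0.3367 + 0.0834 + 0.1317 + 0.0291 + 0.0287 = 2.3348

2.335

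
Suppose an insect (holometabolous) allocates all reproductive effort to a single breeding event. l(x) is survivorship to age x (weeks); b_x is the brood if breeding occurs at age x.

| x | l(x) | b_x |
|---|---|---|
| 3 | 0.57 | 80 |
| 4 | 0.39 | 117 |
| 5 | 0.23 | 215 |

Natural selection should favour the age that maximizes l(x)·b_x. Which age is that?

5

Expected offspring if breeding at age x = l(x) × b_x:
  age 3: 0.57 × 80 = 45.600
  age 4: 0.39 × 117 = 45.630
  age 5: 0.23 × 215 = 49.450
Maximum at age 5 (49.450).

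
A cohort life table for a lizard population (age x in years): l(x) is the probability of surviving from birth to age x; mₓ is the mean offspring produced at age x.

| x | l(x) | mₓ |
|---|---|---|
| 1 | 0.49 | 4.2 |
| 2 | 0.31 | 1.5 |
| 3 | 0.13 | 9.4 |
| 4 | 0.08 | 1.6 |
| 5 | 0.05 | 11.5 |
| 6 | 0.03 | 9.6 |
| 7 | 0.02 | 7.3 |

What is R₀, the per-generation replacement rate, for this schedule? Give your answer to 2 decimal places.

R₀ = Σ l(x) mₓ:
  age 1: 0.49 × 4.2 = 2.0580
  age 2: 0.31 × 1.5 = 0.4650
  age 3: 0.13 × 9.4 = 1.2220
  age 4: 0.08 × 1.6 = 0.1280
  age 5: 0.05 × 11.5 = 0.5750
  age 6: 0.03 × 9.6 = 0.2880
  age 7: 0.02 × 7.3 = 0.1460
R₀ = 2.0580 + 0.4650 + 1.2220 + 0.1280 + 0.5750 + 0.2880 + 0.1460 = 4.8820

4.88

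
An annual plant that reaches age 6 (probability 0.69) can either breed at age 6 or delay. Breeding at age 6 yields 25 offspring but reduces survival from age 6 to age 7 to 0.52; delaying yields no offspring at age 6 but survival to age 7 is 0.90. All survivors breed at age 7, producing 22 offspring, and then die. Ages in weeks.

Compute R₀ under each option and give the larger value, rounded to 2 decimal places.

25.14

breed at age 6: R₀ = 0.69 × (25 + 0.52 × 22) = 0.69 × 36.4400 = 25.1436
delay to age 7: R₀ = 0.69 × (0.90 × 22) = 0.69 × 19.8000 = 13.6620
Higher: breed at age 6 (25.1436).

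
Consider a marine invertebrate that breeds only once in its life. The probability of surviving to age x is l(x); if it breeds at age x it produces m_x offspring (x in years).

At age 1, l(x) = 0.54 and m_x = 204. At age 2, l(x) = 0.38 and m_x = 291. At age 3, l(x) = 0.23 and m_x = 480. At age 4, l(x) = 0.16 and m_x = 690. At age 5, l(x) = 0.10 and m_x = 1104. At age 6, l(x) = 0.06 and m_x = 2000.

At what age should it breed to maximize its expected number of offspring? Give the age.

Expected offspring if breeding at age x = l(x) × m_x:
  age 1: 0.54 × 204 = 110.160
  age 2: 0.38 × 291 = 110.580
  age 3: 0.23 × 480 = 110.400
  age 4: 0.16 × 690 = 110.400
  age 5: 0.10 × 1104 = 110.400
  age 6: 0.06 × 2000 = 120.000
Maximum at age 6 (120.000).

6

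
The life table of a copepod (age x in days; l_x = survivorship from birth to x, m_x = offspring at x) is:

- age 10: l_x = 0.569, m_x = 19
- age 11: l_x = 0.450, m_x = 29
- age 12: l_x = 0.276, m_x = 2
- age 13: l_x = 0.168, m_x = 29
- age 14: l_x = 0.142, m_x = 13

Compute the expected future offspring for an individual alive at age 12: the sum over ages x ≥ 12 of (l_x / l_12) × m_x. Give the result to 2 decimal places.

l_12 = 0.276. Conditional survival from age 12 to x is l_x / l_12.
  x=12: (0.276/0.276) × 2 = 2.0000
  x=13: (0.168/0.276) × 29 = 17.6522
  x=14: (0.142/0.276) × 13 = 6.6884
Sum = 2.0000 + 17.6522 + 6.6884 = 26.3406

26.34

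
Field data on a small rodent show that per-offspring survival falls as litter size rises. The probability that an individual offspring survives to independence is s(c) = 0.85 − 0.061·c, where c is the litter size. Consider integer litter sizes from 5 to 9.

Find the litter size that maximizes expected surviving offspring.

7

Expected surviving offspring = c × s(c):
  c=5: 5 × 0.545 = 2.725
  c=6: 6 × 0.484 = 2.904
  c=7: 7 × 0.423 = 2.961
  c=8: 8 × 0.362 = 2.896
  c=9: 9 × 0.301 = 2.709
Maximum at c = 7 (2.961 surviving offspring).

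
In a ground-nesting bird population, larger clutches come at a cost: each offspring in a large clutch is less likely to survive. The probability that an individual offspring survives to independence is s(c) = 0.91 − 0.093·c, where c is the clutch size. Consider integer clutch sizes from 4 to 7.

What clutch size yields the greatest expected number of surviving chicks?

Expected surviving chicks = c × s(c):
  c=4: 4 × 0.538 = 2.152
  c=5: 5 × 0.445 = 2.225
  c=6: 6 × 0.352 = 2.112
  c=7: 7 × 0.259 = 1.813
Maximum at c = 5 (2.225 surviving chicks).

5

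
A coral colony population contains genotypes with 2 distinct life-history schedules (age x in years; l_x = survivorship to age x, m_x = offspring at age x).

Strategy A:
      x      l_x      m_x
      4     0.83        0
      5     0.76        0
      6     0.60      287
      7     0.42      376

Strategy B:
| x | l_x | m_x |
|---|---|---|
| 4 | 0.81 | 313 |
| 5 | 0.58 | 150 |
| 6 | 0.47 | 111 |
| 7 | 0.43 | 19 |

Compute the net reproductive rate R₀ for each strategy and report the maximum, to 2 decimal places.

400.87

Strategy A: R₀ = 0.83×0 + 0.76×0 + 0.60×287 + 0.42×376 = 330.1200
Strategy B: R₀ = 0.81×313 + 0.58×150 + 0.47×111 + 0.43×19 = 400.8700
Highest R₀: strategy B with 400.8700.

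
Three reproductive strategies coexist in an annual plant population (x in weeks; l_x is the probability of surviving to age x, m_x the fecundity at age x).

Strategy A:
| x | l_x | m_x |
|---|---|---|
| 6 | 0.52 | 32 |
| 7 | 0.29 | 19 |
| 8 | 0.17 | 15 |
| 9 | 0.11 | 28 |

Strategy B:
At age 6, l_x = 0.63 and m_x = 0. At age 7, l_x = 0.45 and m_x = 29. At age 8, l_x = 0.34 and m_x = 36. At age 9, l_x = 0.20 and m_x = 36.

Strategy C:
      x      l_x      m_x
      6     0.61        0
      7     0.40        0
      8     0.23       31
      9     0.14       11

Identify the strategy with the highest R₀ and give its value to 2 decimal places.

Strategy A: R₀ = 0.52×32 + 0.29×19 + 0.17×15 + 0.11×28 = 27.7800
Strategy B: R₀ = 0.63×0 + 0.45×29 + 0.34×36 + 0.20×36 = 32.4900
Strategy C: R₀ = 0.61×0 + 0.40×0 + 0.23×31 + 0.14×11 = 8.6700
Highest R₀: strategy B with 32.4900.

32.49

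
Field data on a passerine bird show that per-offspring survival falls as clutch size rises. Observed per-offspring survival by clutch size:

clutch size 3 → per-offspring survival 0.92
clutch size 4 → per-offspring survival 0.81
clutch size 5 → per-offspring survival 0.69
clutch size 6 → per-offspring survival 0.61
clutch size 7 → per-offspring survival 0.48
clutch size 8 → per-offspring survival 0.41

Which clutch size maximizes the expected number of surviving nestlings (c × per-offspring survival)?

6

Expected surviving nestlings = c × s(c):
  c=3: 3 × 0.92 = 2.760
  c=4: 4 × 0.81 = 3.240
  c=5: 5 × 0.69 = 3.450
  c=6: 6 × 0.61 = 3.660
  c=7: 7 × 0.48 = 3.360
  c=8: 8 × 0.41 = 3.280
Maximum at c = 6 (3.660 surviving nestlings).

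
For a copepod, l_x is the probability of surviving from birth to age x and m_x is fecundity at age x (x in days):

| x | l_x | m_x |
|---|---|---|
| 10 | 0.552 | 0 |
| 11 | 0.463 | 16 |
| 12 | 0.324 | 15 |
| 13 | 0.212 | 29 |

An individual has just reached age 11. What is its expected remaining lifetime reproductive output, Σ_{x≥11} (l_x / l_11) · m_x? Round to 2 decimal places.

39.78

l_11 = 0.463. Conditional survival from age 11 to x is l_x / l_11.
  x=11: (0.463/0.463) × 16 = 16.0000
  x=12: (0.324/0.463) × 15 = 10.4968
  x=13: (0.212/0.463) × 29 = 13.2786
Sum = 16.0000 + 10.4968 + 13.2786 = 39.7754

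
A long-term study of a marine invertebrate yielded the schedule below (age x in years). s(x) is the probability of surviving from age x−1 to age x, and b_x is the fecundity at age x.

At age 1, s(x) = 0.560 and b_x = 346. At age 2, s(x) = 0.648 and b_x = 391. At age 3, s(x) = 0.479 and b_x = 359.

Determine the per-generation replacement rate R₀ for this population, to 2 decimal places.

Survivorship from birth: l_x = s_1·s_2·…·s_x.
  l_1 = 0.56000
  l_2 = 0.36288
  l_3 = 0.17382
R₀ = Σ l_x b_x:
  age 1: 0.56000 × 346 = 193.7600
  age 2: 0.36288 × 391 = 141.8861
  age 3: 0.17382 × 359 = 62.4014
R₀ = 193.7600 + 141.8861 + 62.4014 = 398.0475

398.05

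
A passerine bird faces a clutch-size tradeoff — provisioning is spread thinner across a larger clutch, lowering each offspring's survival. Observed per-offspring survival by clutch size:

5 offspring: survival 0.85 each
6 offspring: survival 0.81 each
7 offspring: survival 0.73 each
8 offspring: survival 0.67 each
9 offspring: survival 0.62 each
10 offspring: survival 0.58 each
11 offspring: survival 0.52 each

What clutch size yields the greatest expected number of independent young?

10

Expected independent young = c × s(c):
  c=5: 5 × 0.85 = 4.250
  c=6: 6 × 0.81 = 4.860
  c=7: 7 × 0.73 = 5.110
  c=8: 8 × 0.67 = 5.360
  c=9: 9 × 0.62 = 5.580
  c=10: 10 × 0.58 = 5.800
  c=11: 11 × 0.52 = 5.720
Maximum at c = 10 (5.800 independent young).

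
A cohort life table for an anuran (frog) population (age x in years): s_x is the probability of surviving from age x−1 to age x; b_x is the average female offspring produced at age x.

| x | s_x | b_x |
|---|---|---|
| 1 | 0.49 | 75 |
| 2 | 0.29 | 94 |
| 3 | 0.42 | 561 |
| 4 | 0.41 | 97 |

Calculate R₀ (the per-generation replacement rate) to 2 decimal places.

85.96

Survivorship from birth: l_x = s_1·s_2·…·s_x.
  l_1 = 0.49000
  l_2 = 0.14210
  l_3 = 0.05968
  l_4 = 0.02447
R₀ = Σ l_x b_x:
  age 1: 0.49000 × 75 = 36.7500
  age 2: 0.14210 × 94 = 13.3574
  age 3: 0.05968 × 561 = 33.4805
  age 4: 0.02447 × 97 = 2.3736
R₀ = 36.7500 + 13.3574 + 33.4805 + 2.3736 = 85.9615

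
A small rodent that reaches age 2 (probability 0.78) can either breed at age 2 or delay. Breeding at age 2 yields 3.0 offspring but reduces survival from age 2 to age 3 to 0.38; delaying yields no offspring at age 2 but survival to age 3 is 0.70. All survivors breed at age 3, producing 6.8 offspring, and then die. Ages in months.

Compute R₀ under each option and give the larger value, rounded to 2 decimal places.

4.36

breed at age 2: R₀ = 0.78 × (3.0 + 0.38 × 6.8) = 0.78 × 5.5840 = 4.3555
delay to age 3: R₀ = 0.78 × (0.70 × 6.8) = 0.78 × 4.7600 = 3.7128
Higher: breed at age 2 (4.3555).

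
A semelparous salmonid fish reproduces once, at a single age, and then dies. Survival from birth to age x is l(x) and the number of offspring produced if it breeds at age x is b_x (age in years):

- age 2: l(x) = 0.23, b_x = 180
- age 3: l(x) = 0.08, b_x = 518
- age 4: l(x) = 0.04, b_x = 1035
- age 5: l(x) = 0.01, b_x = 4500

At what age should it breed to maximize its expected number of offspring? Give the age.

5

Expected offspring if breeding at age x = l(x) × b_x:
  age 2: 0.23 × 180 = 41.400
  age 3: 0.08 × 518 = 41.440
  age 4: 0.04 × 1035 = 41.400
  age 5: 0.01 × 4500 = 45.000
Maximum at age 5 (45.000).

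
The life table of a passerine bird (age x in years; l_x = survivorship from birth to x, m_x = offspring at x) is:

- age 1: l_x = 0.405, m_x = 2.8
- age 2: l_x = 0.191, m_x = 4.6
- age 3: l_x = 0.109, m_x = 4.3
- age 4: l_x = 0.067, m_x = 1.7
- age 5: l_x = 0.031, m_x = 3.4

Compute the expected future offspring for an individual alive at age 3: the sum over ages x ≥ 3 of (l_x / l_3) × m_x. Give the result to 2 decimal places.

l_3 = 0.109. Conditional survival from age 3 to x is l_x / l_3.
  x=3: (0.109/0.109) × 4.3 = 4.3000
  x=4: (0.067/0.109) × 1.7 = 1.0450
  x=5: (0.031/0.109) × 3.4 = 0.9670
Sum = 4.3000 + 1.0450 + 0.9670 = 6.3119

6.31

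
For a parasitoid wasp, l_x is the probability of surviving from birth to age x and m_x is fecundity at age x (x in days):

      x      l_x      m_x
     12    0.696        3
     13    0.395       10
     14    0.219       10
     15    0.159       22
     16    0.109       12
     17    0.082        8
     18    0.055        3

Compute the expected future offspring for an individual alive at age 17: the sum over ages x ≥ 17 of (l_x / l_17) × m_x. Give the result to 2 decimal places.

l_17 = 0.082. Conditional survival from age 17 to x is l_x / l_17.
  x=17: (0.082/0.082) × 8 = 8.0000
  x=18: (0.055/0.082) × 3 = 2.0122
Sum = 8.0000 + 2.0122 = 10.0122

10.01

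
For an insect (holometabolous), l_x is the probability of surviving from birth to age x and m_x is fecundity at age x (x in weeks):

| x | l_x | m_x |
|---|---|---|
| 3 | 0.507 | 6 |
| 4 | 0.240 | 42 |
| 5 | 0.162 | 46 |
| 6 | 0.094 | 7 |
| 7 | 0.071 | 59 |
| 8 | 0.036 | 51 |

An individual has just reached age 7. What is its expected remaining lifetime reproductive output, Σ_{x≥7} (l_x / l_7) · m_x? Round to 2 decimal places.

l_7 = 0.071. Conditional survival from age 7 to x is l_x / l_7.
  x=7: (0.071/0.071) × 59 = 59.0000
  x=8: (0.036/0.071) × 51 = 25.8592
Sum = 59.0000 + 25.8592 = 84.8592

84.86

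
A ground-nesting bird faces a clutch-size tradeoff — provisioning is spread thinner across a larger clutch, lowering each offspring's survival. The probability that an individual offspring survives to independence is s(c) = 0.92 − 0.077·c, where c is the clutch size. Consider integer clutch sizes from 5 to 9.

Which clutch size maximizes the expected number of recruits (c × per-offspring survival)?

6

Expected recruits = c × s(c):
  c=5: 5 × 0.535 = 2.675
  c=6: 6 × 0.458 = 2.748
  c=7: 7 × 0.381 = 2.667
  c=8: 8 × 0.304 = 2.432
  c=9: 9 × 0.227 = 2.043
Maximum at c = 6 (2.748 recruits).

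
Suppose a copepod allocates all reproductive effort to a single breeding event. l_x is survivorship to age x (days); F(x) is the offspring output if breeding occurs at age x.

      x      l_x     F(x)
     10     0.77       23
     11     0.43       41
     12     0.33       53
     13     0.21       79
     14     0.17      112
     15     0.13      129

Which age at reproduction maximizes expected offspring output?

14

Expected offspring if breeding at age x = l_x × F(x):
  age 10: 0.77 × 23 = 17.710
  age 11: 0.43 × 41 = 17.630
  age 12: 0.33 × 53 = 17.490
  age 13: 0.21 × 79 = 16.590
  age 14: 0.17 × 112 = 19.040
  age 15: 0.13 × 129 = 16.770
Maximum at age 14 (19.040).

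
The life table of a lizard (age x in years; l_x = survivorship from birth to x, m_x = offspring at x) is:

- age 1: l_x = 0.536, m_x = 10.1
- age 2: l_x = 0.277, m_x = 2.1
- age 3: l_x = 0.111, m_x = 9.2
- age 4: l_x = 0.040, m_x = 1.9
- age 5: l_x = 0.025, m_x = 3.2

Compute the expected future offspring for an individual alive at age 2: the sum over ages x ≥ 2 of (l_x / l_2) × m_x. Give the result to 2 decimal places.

l_2 = 0.277. Conditional survival from age 2 to x is l_x / l_2.
  x=2: (0.277/0.277) × 2.1 = 2.1000
  x=3: (0.111/0.277) × 9.2 = 3.6866
  x=4: (0.040/0.277) × 1.9 = 0.2744
  x=5: (0.025/0.277) × 3.2 = 0.2888
Sum = 2.1000 + 3.6866 + 0.2744 + 0.2888 = 6.3498

6.35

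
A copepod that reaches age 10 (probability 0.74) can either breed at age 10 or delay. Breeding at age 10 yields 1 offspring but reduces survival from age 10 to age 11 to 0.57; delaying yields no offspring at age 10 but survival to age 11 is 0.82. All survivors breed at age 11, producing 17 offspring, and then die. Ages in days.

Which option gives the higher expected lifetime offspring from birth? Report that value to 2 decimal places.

breed at age 10: R₀ = 0.74 × (1 + 0.57 × 17) = 0.74 × 10.6900 = 7.9106
delay to age 11: R₀ = 0.74 × (0.82 × 17) = 0.74 × 13.9400 = 10.3156
Higher: delay to age 11 (10.3156).

10.32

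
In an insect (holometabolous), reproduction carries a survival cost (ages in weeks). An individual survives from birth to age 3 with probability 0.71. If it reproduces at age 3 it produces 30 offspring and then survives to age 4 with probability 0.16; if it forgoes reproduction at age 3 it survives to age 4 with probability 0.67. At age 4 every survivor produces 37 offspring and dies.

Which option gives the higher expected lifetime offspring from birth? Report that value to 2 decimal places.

25.50

breed at age 3: R₀ = 0.71 × (30 + 0.16 × 37) = 0.71 × 35.9200 = 25.5032
delay to age 4: R₀ = 0.71 × (0.67 × 37) = 0.71 × 24.7900 = 17.6009
Higher: breed at age 3 (25.5032).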